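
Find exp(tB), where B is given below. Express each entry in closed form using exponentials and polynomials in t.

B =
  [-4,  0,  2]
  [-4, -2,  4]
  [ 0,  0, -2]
e^{tB} =
  [exp(-4*t), 0, exp(-2*t) - exp(-4*t)]
  [-2*exp(-2*t) + 2*exp(-4*t), exp(-2*t), 2*exp(-2*t) - 2*exp(-4*t)]
  [0, 0, exp(-2*t)]

Strategy: write B = P · J · P⁻¹ where J is a Jordan canonical form, so e^{tB} = P · e^{tJ} · P⁻¹, and e^{tJ} can be computed block-by-block.

B has Jordan form
J =
  [-4,  0,  0]
  [ 0, -2,  0]
  [ 0,  0, -2]
(up to reordering of blocks).

Per-block formulas:
  For a 1×1 block at λ = -4: exp(t · [-4]) = [e^(-4t)].
  For a 1×1 block at λ = -2: exp(t · [-2]) = [e^(-2t)].

After assembling e^{tJ} and conjugating by P, we get:

e^{tB} =
  [exp(-4*t), 0, exp(-2*t) - exp(-4*t)]
  [-2*exp(-2*t) + 2*exp(-4*t), exp(-2*t), 2*exp(-2*t) - 2*exp(-4*t)]
  [0, 0, exp(-2*t)]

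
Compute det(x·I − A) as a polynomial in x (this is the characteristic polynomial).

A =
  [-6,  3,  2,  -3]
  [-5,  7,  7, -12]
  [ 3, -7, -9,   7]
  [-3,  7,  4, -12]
x^4 + 20*x^3 + 150*x^2 + 500*x + 625

Expanding det(x·I − A) (e.g. by cofactor expansion or by noting that A is similar to its Jordan form J, which has the same characteristic polynomial as A) gives
  χ_A(x) = x^4 + 20*x^3 + 150*x^2 + 500*x + 625
which factors as (x + 5)^4. The eigenvalues (with algebraic multiplicities) are λ = -5 with multiplicity 4.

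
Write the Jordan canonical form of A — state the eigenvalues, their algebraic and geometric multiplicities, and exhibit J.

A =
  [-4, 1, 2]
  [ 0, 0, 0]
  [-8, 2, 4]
J_2(0) ⊕ J_1(0)

The characteristic polynomial is
  det(x·I − A) = x^3

Eigenvalues and multiplicities (the geometric multiplicity of λ is n − rank(A − λI), which equals the number of Jordan blocks for λ):
  λ = 0: algebraic multiplicity = 3, geometric multiplicity = 2

Determining the block sizes for each eigenvalue:
  λ = 0: 2 blocks summing to 3 forces exactly one block of size 2 and the rest size 1 → block sizes [2, 1]

Assembling the blocks gives a Jordan form
J =
  [0, 1, 0]
  [0, 0, 0]
  [0, 0, 0]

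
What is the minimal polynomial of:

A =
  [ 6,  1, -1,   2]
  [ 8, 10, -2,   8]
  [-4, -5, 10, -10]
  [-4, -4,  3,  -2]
x^3 - 18*x^2 + 108*x - 216

The characteristic polynomial is χ_A(x) = (x - 6)^4, so the eigenvalues are known. The minimal polynomial is
  m_A(x) = Π_λ (x − λ)^{k_λ}
where k_λ is the size of the *largest* Jordan block for λ (equivalently, the smallest k with (A − λI)^k v = 0 for every generalised eigenvector v of λ).

  λ = 6: largest Jordan block has size 3, contributing (x − 6)^3

So m_A(x) = (x - 6)^3 = x^3 - 18*x^2 + 108*x - 216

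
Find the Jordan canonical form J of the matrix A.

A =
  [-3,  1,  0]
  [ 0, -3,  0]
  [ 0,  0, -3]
J_2(-3) ⊕ J_1(-3)

The characteristic polynomial is
  det(x·I − A) = x^3 + 9*x^2 + 27*x + 27 = (x + 3)^3

Eigenvalues and multiplicities (the geometric multiplicity of λ is n − rank(A − λI), which equals the number of Jordan blocks for λ):
  λ = -3: algebraic multiplicity = 3, geometric multiplicity = 2

Determining the block sizes for each eigenvalue:
  λ = -3: 2 blocks summing to 3 forces exactly one block of size 2 and the rest size 1 → block sizes [2, 1]

Assembling the blocks gives a Jordan form
J =
  [-3,  1,  0]
  [ 0, -3,  0]
  [ 0,  0, -3]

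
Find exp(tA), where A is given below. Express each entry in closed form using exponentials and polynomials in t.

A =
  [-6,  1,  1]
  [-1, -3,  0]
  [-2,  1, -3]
e^{tA} =
  [t^2*exp(-4*t)/2 - 2*t*exp(-4*t) + exp(-4*t), t*exp(-4*t), -t^2*exp(-4*t)/2 + t*exp(-4*t)]
  [t^2*exp(-4*t)/2 - t*exp(-4*t), t*exp(-4*t) + exp(-4*t), -t^2*exp(-4*t)/2]
  [t^2*exp(-4*t)/2 - 2*t*exp(-4*t), t*exp(-4*t), -t^2*exp(-4*t)/2 + t*exp(-4*t) + exp(-4*t)]

Strategy: write A = P · J · P⁻¹ where J is a Jordan canonical form, so e^{tA} = P · e^{tJ} · P⁻¹, and e^{tJ} can be computed block-by-block.

A has Jordan form
J =
  [-4,  1,  0]
  [ 0, -4,  1]
  [ 0,  0, -4]
(up to reordering of blocks).

Per-block formulas:
  For a 3×3 Jordan block J_3(-4): exp(t · J_3(-4)) = e^(-4t)·(I + t·N + (t^2/2)·N^2), where N is the 3×3 nilpotent shift.

After assembling e^{tJ} and conjugating by P, we get:

e^{tA} =
  [t^2*exp(-4*t)/2 - 2*t*exp(-4*t) + exp(-4*t), t*exp(-4*t), -t^2*exp(-4*t)/2 + t*exp(-4*t)]
  [t^2*exp(-4*t)/2 - t*exp(-4*t), t*exp(-4*t) + exp(-4*t), -t^2*exp(-4*t)/2]
  [t^2*exp(-4*t)/2 - 2*t*exp(-4*t), t*exp(-4*t), -t^2*exp(-4*t)/2 + t*exp(-4*t) + exp(-4*t)]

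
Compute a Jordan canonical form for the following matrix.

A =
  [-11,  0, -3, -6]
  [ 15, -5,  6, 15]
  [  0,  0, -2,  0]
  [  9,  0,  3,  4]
J_1(-5) ⊕ J_1(-5) ⊕ J_1(-2) ⊕ J_1(-2)

The characteristic polynomial is
  det(x·I − A) = x^4 + 14*x^3 + 69*x^2 + 140*x + 100 = (x + 2)^2*(x + 5)^2

Eigenvalues and multiplicities (the geometric multiplicity of λ is n − rank(A − λI), which equals the number of Jordan blocks for λ):
  λ = -5: algebraic multiplicity = 2, geometric multiplicity = 2
  λ = -2: algebraic multiplicity = 2, geometric multiplicity = 2

Determining the block sizes for each eigenvalue:
  λ = -5: gm = am = 2, so every block has size 1 → block sizes [1, 1]
  λ = -2: gm = am = 2, so every block has size 1 → block sizes [1, 1]

Assembling the blocks gives a Jordan form
J =
  [-5,  0,  0,  0]
  [ 0, -5,  0,  0]
  [ 0,  0, -2,  0]
  [ 0,  0,  0, -2]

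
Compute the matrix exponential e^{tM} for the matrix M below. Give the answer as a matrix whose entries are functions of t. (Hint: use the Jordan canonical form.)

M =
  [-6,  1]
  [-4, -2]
e^{tM} =
  [-2*t*exp(-4*t) + exp(-4*t), t*exp(-4*t)]
  [-4*t*exp(-4*t), 2*t*exp(-4*t) + exp(-4*t)]

Strategy: write M = P · J · P⁻¹ where J is a Jordan canonical form, so e^{tM} = P · e^{tJ} · P⁻¹, and e^{tJ} can be computed block-by-block.

M has Jordan form
J =
  [-4,  1]
  [ 0, -4]
(up to reordering of blocks).

Per-block formulas:
  For a 2×2 Jordan block J_2(-4): exp(t · J_2(-4)) = e^(-4t)·(I + t·N), where N is the 2×2 nilpotent shift.

After assembling e^{tJ} and conjugating by P, we get:

e^{tM} =
  [-2*t*exp(-4*t) + exp(-4*t), t*exp(-4*t)]
  [-4*t*exp(-4*t), 2*t*exp(-4*t) + exp(-4*t)]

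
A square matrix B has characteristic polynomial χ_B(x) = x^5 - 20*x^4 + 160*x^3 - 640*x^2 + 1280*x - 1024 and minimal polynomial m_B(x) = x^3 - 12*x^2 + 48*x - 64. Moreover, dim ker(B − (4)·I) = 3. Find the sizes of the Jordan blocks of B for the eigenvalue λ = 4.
Block sizes for λ = 4: [3, 1, 1]

Step 1 — from the characteristic polynomial, algebraic multiplicity of λ = 4 is 5. From dim ker(B − (4)·I) = 3, there are exactly 3 Jordan blocks for λ = 4.
Step 2 — from the minimal polynomial, the factor (x − 4)^3 tells us the largest block for λ = 4 has size 3.
Step 3 — with total size 5, 3 blocks, and largest block 3, the block sizes (in nonincreasing order) are [3, 1, 1].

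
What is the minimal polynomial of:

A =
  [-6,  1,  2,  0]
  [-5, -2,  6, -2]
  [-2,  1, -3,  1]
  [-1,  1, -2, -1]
x^2 + 6*x + 9

The characteristic polynomial is χ_A(x) = (x + 3)^4, so the eigenvalues are known. The minimal polynomial is
  m_A(x) = Π_λ (x − λ)^{k_λ}
where k_λ is the size of the *largest* Jordan block for λ (equivalently, the smallest k with (A − λI)^k v = 0 for every generalised eigenvector v of λ).

  λ = -3: largest Jordan block has size 2, contributing (x + 3)^2

So m_A(x) = (x + 3)^2 = x^2 + 6*x + 9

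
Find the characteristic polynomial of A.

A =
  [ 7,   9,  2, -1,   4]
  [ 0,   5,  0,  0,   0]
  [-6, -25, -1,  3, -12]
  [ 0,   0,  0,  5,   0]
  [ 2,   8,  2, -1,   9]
x^5 - 25*x^4 + 250*x^3 - 1250*x^2 + 3125*x - 3125

Expanding det(x·I − A) (e.g. by cofactor expansion or by noting that A is similar to its Jordan form J, which has the same characteristic polynomial as A) gives
  χ_A(x) = x^5 - 25*x^4 + 250*x^3 - 1250*x^2 + 3125*x - 3125
which factors as (x - 5)^5. The eigenvalues (with algebraic multiplicities) are λ = 5 with multiplicity 5.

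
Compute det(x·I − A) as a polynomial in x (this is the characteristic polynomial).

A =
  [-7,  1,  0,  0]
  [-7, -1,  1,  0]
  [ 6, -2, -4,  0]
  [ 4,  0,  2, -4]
x^4 + 16*x^3 + 96*x^2 + 256*x + 256

Expanding det(x·I − A) (e.g. by cofactor expansion or by noting that A is similar to its Jordan form J, which has the same characteristic polynomial as A) gives
  χ_A(x) = x^4 + 16*x^3 + 96*x^2 + 256*x + 256
which factors as (x + 4)^4. The eigenvalues (with algebraic multiplicities) are λ = -4 with multiplicity 4.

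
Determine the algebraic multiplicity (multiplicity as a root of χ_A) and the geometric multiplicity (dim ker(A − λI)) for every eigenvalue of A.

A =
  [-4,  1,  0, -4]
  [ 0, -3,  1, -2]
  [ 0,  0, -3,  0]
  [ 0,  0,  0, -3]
λ = -4: alg = 1, geom = 1; λ = -3: alg = 3, geom = 2

Step 1 — factor the characteristic polynomial to read off the algebraic multiplicities:
  χ_A(x) = (x + 3)^3*(x + 4)

Step 2 — compute geometric multiplicities via the rank-nullity identity g(λ) = n − rank(A − λI):
  rank(A − (-4)·I) = 3, so dim ker(A − (-4)·I) = n − 3 = 1
  rank(A − (-3)·I) = 2, so dim ker(A − (-3)·I) = n − 2 = 2

Summary:
  λ = -4: algebraic multiplicity = 1, geometric multiplicity = 1
  λ = -3: algebraic multiplicity = 3, geometric multiplicity = 2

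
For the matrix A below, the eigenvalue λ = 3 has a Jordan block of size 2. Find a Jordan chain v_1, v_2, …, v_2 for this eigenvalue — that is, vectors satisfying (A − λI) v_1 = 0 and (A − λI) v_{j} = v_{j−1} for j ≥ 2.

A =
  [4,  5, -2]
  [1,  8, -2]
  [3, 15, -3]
A Jordan chain for λ = 3 of length 2:
v_1 = (1, 1, 3)ᵀ
v_2 = (1, 0, 0)ᵀ

Let N = A − (3)·I. We want v_2 with N^2 v_2 = 0 but N^1 v_2 ≠ 0; then v_{j-1} := N · v_j for j = 2, …, 2.

Pick v_2 = (1, 0, 0)ᵀ.
Then v_1 = N · v_2 = (1, 1, 3)ᵀ.

Sanity check: (A − (3)·I) v_1 = (0, 0, 0)ᵀ = 0. ✓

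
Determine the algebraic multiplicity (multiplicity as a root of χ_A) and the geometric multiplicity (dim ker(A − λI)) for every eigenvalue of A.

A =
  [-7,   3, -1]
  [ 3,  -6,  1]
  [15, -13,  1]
λ = -4: alg = 3, geom = 1

Step 1 — factor the characteristic polynomial to read off the algebraic multiplicities:
  χ_A(x) = (x + 4)^3

Step 2 — compute geometric multiplicities via the rank-nullity identity g(λ) = n − rank(A − λI):
  rank(A − (-4)·I) = 2, so dim ker(A − (-4)·I) = n − 2 = 1

Summary:
  λ = -4: algebraic multiplicity = 3, geometric multiplicity = 1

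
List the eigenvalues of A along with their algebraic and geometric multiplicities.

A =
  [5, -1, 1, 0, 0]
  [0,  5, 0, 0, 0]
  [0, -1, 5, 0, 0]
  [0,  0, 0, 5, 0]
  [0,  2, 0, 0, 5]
λ = 5: alg = 5, geom = 3

Step 1 — factor the characteristic polynomial to read off the algebraic multiplicities:
  χ_A(x) = (x - 5)^5

Step 2 — compute geometric multiplicities via the rank-nullity identity g(λ) = n − rank(A − λI):
  rank(A − (5)·I) = 2, so dim ker(A − (5)·I) = n − 2 = 3

Summary:
  λ = 5: algebraic multiplicity = 5, geometric multiplicity = 3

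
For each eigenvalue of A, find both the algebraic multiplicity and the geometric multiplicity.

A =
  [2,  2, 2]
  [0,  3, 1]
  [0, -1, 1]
λ = 2: alg = 3, geom = 2

Step 1 — factor the characteristic polynomial to read off the algebraic multiplicities:
  χ_A(x) = (x - 2)^3

Step 2 — compute geometric multiplicities via the rank-nullity identity g(λ) = n − rank(A − λI):
  rank(A − (2)·I) = 1, so dim ker(A − (2)·I) = n − 1 = 2

Summary:
  λ = 2: algebraic multiplicity = 3, geometric multiplicity = 2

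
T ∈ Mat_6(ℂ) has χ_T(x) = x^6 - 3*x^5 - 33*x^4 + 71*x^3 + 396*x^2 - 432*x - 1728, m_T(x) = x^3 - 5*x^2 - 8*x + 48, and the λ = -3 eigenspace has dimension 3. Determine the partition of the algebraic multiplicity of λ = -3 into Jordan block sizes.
Block sizes for λ = -3: [1, 1, 1]

Step 1 — from the characteristic polynomial, algebraic multiplicity of λ = -3 is 3. From dim ker(T − (-3)·I) = 3, there are exactly 3 Jordan blocks for λ = -3.
Step 2 — from the minimal polynomial, the factor (x + 3) tells us the largest block for λ = -3 has size 1.
Step 3 — with total size 3, 3 blocks, and largest block 1, the block sizes (in nonincreasing order) are [1, 1, 1].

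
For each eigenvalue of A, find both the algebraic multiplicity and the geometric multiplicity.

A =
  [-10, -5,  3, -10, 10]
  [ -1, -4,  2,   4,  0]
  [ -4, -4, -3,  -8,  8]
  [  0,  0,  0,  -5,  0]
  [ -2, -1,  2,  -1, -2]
λ = -5: alg = 4, geom = 2; λ = -4: alg = 1, geom = 1

Step 1 — factor the characteristic polynomial to read off the algebraic multiplicities:
  χ_A(x) = (x + 4)*(x + 5)^4

Step 2 — compute geometric multiplicities via the rank-nullity identity g(λ) = n − rank(A − λI):
  rank(A − (-5)·I) = 3, so dim ker(A − (-5)·I) = n − 3 = 2
  rank(A − (-4)·I) = 4, so dim ker(A − (-4)·I) = n − 4 = 1

Summary:
  λ = -5: algebraic multiplicity = 4, geometric multiplicity = 2
  λ = -4: algebraic multiplicity = 1, geometric multiplicity = 1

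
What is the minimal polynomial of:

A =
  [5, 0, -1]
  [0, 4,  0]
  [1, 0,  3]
x^2 - 8*x + 16

The characteristic polynomial is χ_A(x) = (x - 4)^3, so the eigenvalues are known. The minimal polynomial is
  m_A(x) = Π_λ (x − λ)^{k_λ}
where k_λ is the size of the *largest* Jordan block for λ (equivalently, the smallest k with (A − λI)^k v = 0 for every generalised eigenvector v of λ).

  λ = 4: largest Jordan block has size 2, contributing (x − 4)^2

So m_A(x) = (x - 4)^2 = x^2 - 8*x + 16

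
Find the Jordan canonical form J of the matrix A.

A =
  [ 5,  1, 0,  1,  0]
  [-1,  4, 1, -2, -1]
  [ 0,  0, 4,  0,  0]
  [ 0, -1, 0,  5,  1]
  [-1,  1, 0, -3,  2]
J_3(4) ⊕ J_2(4)

The characteristic polynomial is
  det(x·I − A) = x^5 - 20*x^4 + 160*x^3 - 640*x^2 + 1280*x - 1024 = (x - 4)^5

Eigenvalues and multiplicities (the geometric multiplicity of λ is n − rank(A − λI), which equals the number of Jordan blocks for λ):
  λ = 4: algebraic multiplicity = 5, geometric multiplicity = 2

Determining the block sizes for each eigenvalue:
  λ = 4: with am = 5 and gm = 2, the partition is not yet determined (e.g. several partitions of 5 into 2 parts exist). Let N = A − (4)·I. Computing rank(N^1) = 3, rank(N^2) = 1, rank(N^3) = 0; the number of blocks of size ≥ j is rank(N^{j−1}) − rank(N^j), giving [2, 2, 1]. So we have 1 block(s) of size 3, 1 block(s) of size 2 → block sizes [3, 2]

Assembling the blocks gives a Jordan form
J =
  [4, 1, 0, 0, 0]
  [0, 4, 1, 0, 0]
  [0, 0, 4, 0, 0]
  [0, 0, 0, 4, 1]
  [0, 0, 0, 0, 4]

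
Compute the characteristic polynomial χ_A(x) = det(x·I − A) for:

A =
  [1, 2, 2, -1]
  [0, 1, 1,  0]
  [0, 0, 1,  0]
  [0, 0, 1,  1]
x^4 - 4*x^3 + 6*x^2 - 4*x + 1

Expanding det(x·I − A) (e.g. by cofactor expansion or by noting that A is similar to its Jordan form J, which has the same characteristic polynomial as A) gives
  χ_A(x) = x^4 - 4*x^3 + 6*x^2 - 4*x + 1
which factors as (x - 1)^4. The eigenvalues (with algebraic multiplicities) are λ = 1 with multiplicity 4.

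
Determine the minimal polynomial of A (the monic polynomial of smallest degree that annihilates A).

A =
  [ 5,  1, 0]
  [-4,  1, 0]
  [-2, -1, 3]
x^2 - 6*x + 9

The characteristic polynomial is χ_A(x) = (x - 3)^3, so the eigenvalues are known. The minimal polynomial is
  m_A(x) = Π_λ (x − λ)^{k_λ}
where k_λ is the size of the *largest* Jordan block for λ (equivalently, the smallest k with (A − λI)^k v = 0 for every generalised eigenvector v of λ).

  λ = 3: largest Jordan block has size 2, contributing (x − 3)^2

So m_A(x) = (x - 3)^2 = x^2 - 6*x + 9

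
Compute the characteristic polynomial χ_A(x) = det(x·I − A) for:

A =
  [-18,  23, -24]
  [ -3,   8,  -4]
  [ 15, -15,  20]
x^3 - 10*x^2 + 25*x

Expanding det(x·I − A) (e.g. by cofactor expansion or by noting that A is similar to its Jordan form J, which has the same characteristic polynomial as A) gives
  χ_A(x) = x^3 - 10*x^2 + 25*x
which factors as x*(x - 5)^2. The eigenvalues (with algebraic multiplicities) are λ = 0 with multiplicity 1, λ = 5 with multiplicity 2.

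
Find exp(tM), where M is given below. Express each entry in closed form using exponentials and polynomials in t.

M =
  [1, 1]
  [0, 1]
e^{tM} =
  [exp(t), t*exp(t)]
  [0, exp(t)]

Strategy: write M = P · J · P⁻¹ where J is a Jordan canonical form, so e^{tM} = P · e^{tJ} · P⁻¹, and e^{tJ} can be computed block-by-block.

M has Jordan form
J =
  [1, 1]
  [0, 1]
(up to reordering of blocks).

Per-block formulas:
  For a 2×2 Jordan block J_2(1): exp(t · J_2(1)) = e^(1t)·(I + t·N), where N is the 2×2 nilpotent shift.

After assembling e^{tJ} and conjugating by P, we get:

e^{tM} =
  [exp(t), t*exp(t)]
  [0, exp(t)]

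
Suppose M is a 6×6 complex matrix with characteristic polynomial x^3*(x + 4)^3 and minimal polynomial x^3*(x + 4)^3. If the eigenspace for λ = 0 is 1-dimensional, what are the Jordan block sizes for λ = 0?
Block sizes for λ = 0: [3]

Step 1 — from the characteristic polynomial, algebraic multiplicity of λ = 0 is 3. From dim ker(M − (0)·I) = 1, there are exactly 1 Jordan blocks for λ = 0.
Step 2 — from the minimal polynomial, the factor (x − 0)^3 tells us the largest block for λ = 0 has size 3.
Step 3 — with total size 3, 1 blocks, and largest block 3, the block sizes (in nonincreasing order) are [3].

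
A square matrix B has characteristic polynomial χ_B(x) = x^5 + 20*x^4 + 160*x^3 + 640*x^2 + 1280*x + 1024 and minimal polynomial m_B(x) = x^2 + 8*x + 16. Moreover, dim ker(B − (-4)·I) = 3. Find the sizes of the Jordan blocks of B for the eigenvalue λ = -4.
Block sizes for λ = -4: [2, 2, 1]

Step 1 — from the characteristic polynomial, algebraic multiplicity of λ = -4 is 5. From dim ker(B − (-4)·I) = 3, there are exactly 3 Jordan blocks for λ = -4.
Step 2 — from the minimal polynomial, the factor (x + 4)^2 tells us the largest block for λ = -4 has size 2.
Step 3 — with total size 5, 3 blocks, and largest block 2, the block sizes (in nonincreasing order) are [2, 2, 1].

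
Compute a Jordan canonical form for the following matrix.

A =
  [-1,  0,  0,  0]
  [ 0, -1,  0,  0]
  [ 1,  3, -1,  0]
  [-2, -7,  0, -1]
J_2(-1) ⊕ J_2(-1)

The characteristic polynomial is
  det(x·I − A) = x^4 + 4*x^3 + 6*x^2 + 4*x + 1 = (x + 1)^4

Eigenvalues and multiplicities (the geometric multiplicity of λ is n − rank(A − λI), which equals the number of Jordan blocks for λ):
  λ = -1: algebraic multiplicity = 4, geometric multiplicity = 2

Determining the block sizes for each eigenvalue:
  λ = -1: with am = 4 and gm = 2, the partition is not yet determined (e.g. several partitions of 4 into 2 parts exist). Let N = A − (-1)·I. Computing rank(N^1) = 2, rank(N^2) = 0; the number of blocks of size ≥ j is rank(N^{j−1}) − rank(N^j), giving [2, 2]. So we have 2 block(s) of size 2 → block sizes [2, 2]

Assembling the blocks gives a Jordan form
J =
  [-1,  1,  0,  0]
  [ 0, -1,  0,  0]
  [ 0,  0, -1,  1]
  [ 0,  0,  0, -1]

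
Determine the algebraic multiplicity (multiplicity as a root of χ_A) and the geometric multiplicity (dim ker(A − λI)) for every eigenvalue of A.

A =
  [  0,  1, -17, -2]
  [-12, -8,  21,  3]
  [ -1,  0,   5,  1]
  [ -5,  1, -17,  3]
λ = -5: alg = 2, geom = 1; λ = 5: alg = 2, geom = 1

Step 1 — factor the characteristic polynomial to read off the algebraic multiplicities:
  χ_A(x) = (x - 5)^2*(x + 5)^2

Step 2 — compute geometric multiplicities via the rank-nullity identity g(λ) = n − rank(A − λI):
  rank(A − (-5)·I) = 3, so dim ker(A − (-5)·I) = n − 3 = 1
  rank(A − (5)·I) = 3, so dim ker(A − (5)·I) = n − 3 = 1

Summary:
  λ = -5: algebraic multiplicity = 2, geometric multiplicity = 1
  λ = 5: algebraic multiplicity = 2, geometric multiplicity = 1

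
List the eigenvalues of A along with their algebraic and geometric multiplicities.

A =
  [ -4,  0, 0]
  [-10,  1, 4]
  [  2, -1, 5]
λ = -4: alg = 1, geom = 1; λ = 3: alg = 2, geom = 1

Step 1 — factor the characteristic polynomial to read off the algebraic multiplicities:
  χ_A(x) = (x - 3)^2*(x + 4)

Step 2 — compute geometric multiplicities via the rank-nullity identity g(λ) = n − rank(A − λI):
  rank(A − (-4)·I) = 2, so dim ker(A − (-4)·I) = n − 2 = 1
  rank(A − (3)·I) = 2, so dim ker(A − (3)·I) = n − 2 = 1

Summary:
  λ = -4: algebraic multiplicity = 1, geometric multiplicity = 1
  λ = 3: algebraic multiplicity = 2, geometric multiplicity = 1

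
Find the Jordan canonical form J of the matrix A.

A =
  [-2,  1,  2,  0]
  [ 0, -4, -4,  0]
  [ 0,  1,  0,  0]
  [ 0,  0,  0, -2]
J_2(-2) ⊕ J_1(-2) ⊕ J_1(-2)

The characteristic polynomial is
  det(x·I − A) = x^4 + 8*x^3 + 24*x^2 + 32*x + 16 = (x + 2)^4

Eigenvalues and multiplicities (the geometric multiplicity of λ is n − rank(A − λI), which equals the number of Jordan blocks for λ):
  λ = -2: algebraic multiplicity = 4, geometric multiplicity = 3

Determining the block sizes for each eigenvalue:
  λ = -2: 3 blocks summing to 4 forces exactly one block of size 2 and the rest size 1 → block sizes [2, 1, 1]

Assembling the blocks gives a Jordan form
J =
  [-2,  1,  0,  0]
  [ 0, -2,  0,  0]
  [ 0,  0, -2,  0]
  [ 0,  0,  0, -2]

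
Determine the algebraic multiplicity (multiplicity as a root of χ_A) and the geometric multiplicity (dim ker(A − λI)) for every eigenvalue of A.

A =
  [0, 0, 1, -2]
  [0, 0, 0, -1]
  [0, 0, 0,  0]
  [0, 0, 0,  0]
λ = 0: alg = 4, geom = 2

Step 1 — factor the characteristic polynomial to read off the algebraic multiplicities:
  χ_A(x) = x^4

Step 2 — compute geometric multiplicities via the rank-nullity identity g(λ) = n − rank(A − λI):
  rank(A − (0)·I) = 2, so dim ker(A − (0)·I) = n − 2 = 2

Summary:
  λ = 0: algebraic multiplicity = 4, geometric multiplicity = 2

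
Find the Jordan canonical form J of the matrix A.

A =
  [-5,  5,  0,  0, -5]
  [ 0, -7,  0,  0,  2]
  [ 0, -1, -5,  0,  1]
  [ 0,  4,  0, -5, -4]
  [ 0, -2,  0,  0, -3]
J_2(-5) ⊕ J_1(-5) ⊕ J_1(-5) ⊕ J_1(-5)

The characteristic polynomial is
  det(x·I − A) = x^5 + 25*x^4 + 250*x^3 + 1250*x^2 + 3125*x + 3125 = (x + 5)^5

Eigenvalues and multiplicities (the geometric multiplicity of λ is n − rank(A − λI), which equals the number of Jordan blocks for λ):
  λ = -5: algebraic multiplicity = 5, geometric multiplicity = 4

Determining the block sizes for each eigenvalue:
  λ = -5: 4 blocks summing to 5 forces exactly one block of size 2 and the rest size 1 → block sizes [2, 1, 1, 1]

Assembling the blocks gives a Jordan form
J =
  [-5,  1,  0,  0,  0]
  [ 0, -5,  0,  0,  0]
  [ 0,  0, -5,  0,  0]
  [ 0,  0,  0, -5,  0]
  [ 0,  0,  0,  0, -5]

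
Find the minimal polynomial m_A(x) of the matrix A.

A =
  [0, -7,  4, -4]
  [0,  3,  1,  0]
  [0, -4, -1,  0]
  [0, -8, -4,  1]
x^3 - 2*x^2 + x

The characteristic polynomial is χ_A(x) = x*(x - 1)^3, so the eigenvalues are known. The minimal polynomial is
  m_A(x) = Π_λ (x − λ)^{k_λ}
where k_λ is the size of the *largest* Jordan block for λ (equivalently, the smallest k with (A − λI)^k v = 0 for every generalised eigenvector v of λ).

  λ = 0: largest Jordan block has size 1, contributing (x − 0)
  λ = 1: largest Jordan block has size 2, contributing (x − 1)^2

So m_A(x) = x*(x - 1)^2 = x^3 - 2*x^2 + x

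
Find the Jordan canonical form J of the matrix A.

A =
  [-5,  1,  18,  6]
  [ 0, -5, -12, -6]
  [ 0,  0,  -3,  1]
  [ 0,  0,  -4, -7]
J_2(-5) ⊕ J_2(-5)

The characteristic polynomial is
  det(x·I − A) = x^4 + 20*x^3 + 150*x^2 + 500*x + 625 = (x + 5)^4

Eigenvalues and multiplicities (the geometric multiplicity of λ is n − rank(A − λI), which equals the number of Jordan blocks for λ):
  λ = -5: algebraic multiplicity = 4, geometric multiplicity = 2

Determining the block sizes for each eigenvalue:
  λ = -5: with am = 4 and gm = 2, the partition is not yet determined (e.g. several partitions of 4 into 2 parts exist). Let N = A − (-5)·I. Computing rank(N^1) = 2, rank(N^2) = 0; the number of blocks of size ≥ j is rank(N^{j−1}) − rank(N^j), giving [2, 2]. So we have 2 block(s) of size 2 → block sizes [2, 2]

Assembling the blocks gives a Jordan form
J =
  [-5,  1,  0,  0]
  [ 0, -5,  0,  0]
  [ 0,  0, -5,  1]
  [ 0,  0,  0, -5]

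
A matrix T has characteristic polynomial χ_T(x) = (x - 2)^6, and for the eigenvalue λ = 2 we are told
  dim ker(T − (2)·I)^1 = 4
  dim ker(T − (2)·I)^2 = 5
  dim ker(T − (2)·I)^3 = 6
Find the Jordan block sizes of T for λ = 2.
Block sizes for λ = 2: [3, 1, 1, 1]

From the dimensions of kernels of powers, the number of Jordan blocks of size at least j is d_j − d_{j−1} where d_j = dim ker(N^j) (with d_0 = 0). Computing the differences gives [4, 1, 1].
The number of blocks of size exactly k is (#blocks of size ≥ k) − (#blocks of size ≥ k + 1), so the partition is: 3 block(s) of size 1, 1 block(s) of size 3.
In nonincreasing order the block sizes are [3, 1, 1, 1].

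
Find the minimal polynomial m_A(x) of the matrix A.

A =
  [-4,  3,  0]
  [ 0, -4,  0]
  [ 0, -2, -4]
x^2 + 8*x + 16

The characteristic polynomial is χ_A(x) = (x + 4)^3, so the eigenvalues are known. The minimal polynomial is
  m_A(x) = Π_λ (x − λ)^{k_λ}
where k_λ is the size of the *largest* Jordan block for λ (equivalently, the smallest k with (A − λI)^k v = 0 for every generalised eigenvector v of λ).

  λ = -4: largest Jordan block has size 2, contributing (x + 4)^2

So m_A(x) = (x + 4)^2 = x^2 + 8*x + 16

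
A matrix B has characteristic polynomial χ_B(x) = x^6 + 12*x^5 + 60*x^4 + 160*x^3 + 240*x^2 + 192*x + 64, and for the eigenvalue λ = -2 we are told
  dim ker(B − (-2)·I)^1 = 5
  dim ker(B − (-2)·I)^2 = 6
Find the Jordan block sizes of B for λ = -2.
Block sizes for λ = -2: [2, 1, 1, 1, 1]

From the dimensions of kernels of powers, the number of Jordan blocks of size at least j is d_j − d_{j−1} where d_j = dim ker(N^j) (with d_0 = 0). Computing the differences gives [5, 1].
The number of blocks of size exactly k is (#blocks of size ≥ k) − (#blocks of size ≥ k + 1), so the partition is: 4 block(s) of size 1, 1 block(s) of size 2.
In nonincreasing order the block sizes are [2, 1, 1, 1, 1].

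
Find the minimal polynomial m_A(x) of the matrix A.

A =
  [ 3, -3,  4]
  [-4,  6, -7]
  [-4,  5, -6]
x^3 - 3*x^2 + 3*x - 1

The characteristic polynomial is χ_A(x) = (x - 1)^3, so the eigenvalues are known. The minimal polynomial is
  m_A(x) = Π_λ (x − λ)^{k_λ}
where k_λ is the size of the *largest* Jordan block for λ (equivalently, the smallest k with (A − λI)^k v = 0 for every generalised eigenvector v of λ).

  λ = 1: largest Jordan block has size 3, contributing (x − 1)^3

So m_A(x) = (x - 1)^3 = x^3 - 3*x^2 + 3*x - 1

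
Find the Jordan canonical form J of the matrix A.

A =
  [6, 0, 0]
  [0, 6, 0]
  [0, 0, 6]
J_1(6) ⊕ J_1(6) ⊕ J_1(6)

The characteristic polynomial is
  det(x·I − A) = x^3 - 18*x^2 + 108*x - 216 = (x - 6)^3

Eigenvalues and multiplicities (the geometric multiplicity of λ is n − rank(A − λI), which equals the number of Jordan blocks for λ):
  λ = 6: algebraic multiplicity = 3, geometric multiplicity = 3

Determining the block sizes for each eigenvalue:
  λ = 6: gm = am = 3, so every block has size 1 → block sizes [1, 1, 1]

Assembling the blocks gives a Jordan form
J =
  [6, 0, 0]
  [0, 6, 0]
  [0, 0, 6]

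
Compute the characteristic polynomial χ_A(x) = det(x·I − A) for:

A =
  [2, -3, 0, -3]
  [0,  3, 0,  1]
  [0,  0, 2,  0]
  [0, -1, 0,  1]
x^4 - 8*x^3 + 24*x^2 - 32*x + 16

Expanding det(x·I − A) (e.g. by cofactor expansion or by noting that A is similar to its Jordan form J, which has the same characteristic polynomial as A) gives
  χ_A(x) = x^4 - 8*x^3 + 24*x^2 - 32*x + 16
which factors as (x - 2)^4. The eigenvalues (with algebraic multiplicities) are λ = 2 with multiplicity 4.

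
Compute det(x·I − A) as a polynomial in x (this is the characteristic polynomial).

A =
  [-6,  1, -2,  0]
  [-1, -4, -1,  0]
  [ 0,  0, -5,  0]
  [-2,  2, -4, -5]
x^4 + 20*x^3 + 150*x^2 + 500*x + 625

Expanding det(x·I − A) (e.g. by cofactor expansion or by noting that A is similar to its Jordan form J, which has the same characteristic polynomial as A) gives
  χ_A(x) = x^4 + 20*x^3 + 150*x^2 + 500*x + 625
which factors as (x + 5)^4. The eigenvalues (with algebraic multiplicities) are λ = -5 with multiplicity 4.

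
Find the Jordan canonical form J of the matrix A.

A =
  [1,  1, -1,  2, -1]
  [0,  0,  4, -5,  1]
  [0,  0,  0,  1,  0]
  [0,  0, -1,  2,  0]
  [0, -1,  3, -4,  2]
J_2(1) ⊕ J_2(1) ⊕ J_1(1)

The characteristic polynomial is
  det(x·I − A) = x^5 - 5*x^4 + 10*x^3 - 10*x^2 + 5*x - 1 = (x - 1)^5

Eigenvalues and multiplicities (the geometric multiplicity of λ is n − rank(A − λI), which equals the number of Jordan blocks for λ):
  λ = 1: algebraic multiplicity = 5, geometric multiplicity = 3

Determining the block sizes for each eigenvalue:
  λ = 1: with am = 5 and gm = 3, the partition is not yet determined (e.g. several partitions of 5 into 3 parts exist). Let N = A − (1)·I. Computing rank(N^1) = 2, rank(N^2) = 0; the number of blocks of size ≥ j is rank(N^{j−1}) − rank(N^j), giving [3, 2]. So we have 2 block(s) of size 2, 1 block(s) of size 1 → block sizes [2, 2, 1]

Assembling the blocks gives a Jordan form
J =
  [1, 1, 0, 0, 0]
  [0, 1, 0, 0, 0]
  [0, 0, 1, 1, 0]
  [0, 0, 0, 1, 0]
  [0, 0, 0, 0, 1]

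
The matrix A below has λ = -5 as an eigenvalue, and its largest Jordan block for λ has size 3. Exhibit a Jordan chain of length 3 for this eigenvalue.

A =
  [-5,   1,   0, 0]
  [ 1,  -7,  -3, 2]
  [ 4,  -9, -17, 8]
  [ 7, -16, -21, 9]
A Jordan chain for λ = -5 of length 3:
v_1 = (1, 0, -1, -2)ᵀ
v_2 = (0, 1, 4, 7)ᵀ
v_3 = (1, 0, 0, 0)ᵀ

Let N = A − (-5)·I. We want v_3 with N^3 v_3 = 0 but N^2 v_3 ≠ 0; then v_{j-1} := N · v_j for j = 3, …, 2.

Pick v_3 = (1, 0, 0, 0)ᵀ.
Then v_2 = N · v_3 = (0, 1, 4, 7)ᵀ.
Then v_1 = N · v_2 = (1, 0, -1, -2)ᵀ.

Sanity check: (A − (-5)·I) v_1 = (0, 0, 0, 0)ᵀ = 0. ✓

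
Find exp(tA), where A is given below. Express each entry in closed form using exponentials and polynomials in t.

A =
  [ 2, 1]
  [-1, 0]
e^{tA} =
  [t*exp(t) + exp(t), t*exp(t)]
  [-t*exp(t), -t*exp(t) + exp(t)]

Strategy: write A = P · J · P⁻¹ where J is a Jordan canonical form, so e^{tA} = P · e^{tJ} · P⁻¹, and e^{tJ} can be computed block-by-block.

A has Jordan form
J =
  [1, 1]
  [0, 1]
(up to reordering of blocks).

Per-block formulas:
  For a 2×2 Jordan block J_2(1): exp(t · J_2(1)) = e^(1t)·(I + t·N), where N is the 2×2 nilpotent shift.

After assembling e^{tJ} and conjugating by P, we get:

e^{tA} =
  [t*exp(t) + exp(t), t*exp(t)]
  [-t*exp(t), -t*exp(t) + exp(t)]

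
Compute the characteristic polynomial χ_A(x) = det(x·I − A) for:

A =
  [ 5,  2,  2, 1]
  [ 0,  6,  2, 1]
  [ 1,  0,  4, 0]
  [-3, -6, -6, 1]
x^4 - 16*x^3 + 96*x^2 - 256*x + 256

Expanding det(x·I − A) (e.g. by cofactor expansion or by noting that A is similar to its Jordan form J, which has the same characteristic polynomial as A) gives
  χ_A(x) = x^4 - 16*x^3 + 96*x^2 - 256*x + 256
which factors as (x - 4)^4. The eigenvalues (with algebraic multiplicities) are λ = 4 with multiplicity 4.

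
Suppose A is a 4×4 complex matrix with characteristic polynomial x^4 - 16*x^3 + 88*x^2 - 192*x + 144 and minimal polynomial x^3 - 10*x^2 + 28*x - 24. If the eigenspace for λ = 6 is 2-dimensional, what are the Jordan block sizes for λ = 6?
Block sizes for λ = 6: [1, 1]

Step 1 — from the characteristic polynomial, algebraic multiplicity of λ = 6 is 2. From dim ker(A − (6)·I) = 2, there are exactly 2 Jordan blocks for λ = 6.
Step 2 — from the minimal polynomial, the factor (x − 6) tells us the largest block for λ = 6 has size 1.
Step 3 — with total size 2, 2 blocks, and largest block 1, the block sizes (in nonincreasing order) are [1, 1].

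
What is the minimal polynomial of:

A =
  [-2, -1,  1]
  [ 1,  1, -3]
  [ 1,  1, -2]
x^3 + 3*x^2 + 3*x + 1

The characteristic polynomial is χ_A(x) = (x + 1)^3, so the eigenvalues are known. The minimal polynomial is
  m_A(x) = Π_λ (x − λ)^{k_λ}
where k_λ is the size of the *largest* Jordan block for λ (equivalently, the smallest k with (A − λI)^k v = 0 for every generalised eigenvector v of λ).

  λ = -1: largest Jordan block has size 3, contributing (x + 1)^3

So m_A(x) = (x + 1)^3 = x^3 + 3*x^2 + 3*x + 1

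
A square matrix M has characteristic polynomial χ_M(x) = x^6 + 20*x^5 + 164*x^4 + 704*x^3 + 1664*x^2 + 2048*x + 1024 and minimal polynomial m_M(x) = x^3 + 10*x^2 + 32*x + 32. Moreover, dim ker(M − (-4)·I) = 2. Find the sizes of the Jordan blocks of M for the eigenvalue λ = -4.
Block sizes for λ = -4: [2, 2]

Step 1 — from the characteristic polynomial, algebraic multiplicity of λ = -4 is 4. From dim ker(M − (-4)·I) = 2, there are exactly 2 Jordan blocks for λ = -4.
Step 2 — from the minimal polynomial, the factor (x + 4)^2 tells us the largest block for λ = -4 has size 2.
Step 3 — with total size 4, 2 blocks, and largest block 2, the block sizes (in nonincreasing order) are [2, 2].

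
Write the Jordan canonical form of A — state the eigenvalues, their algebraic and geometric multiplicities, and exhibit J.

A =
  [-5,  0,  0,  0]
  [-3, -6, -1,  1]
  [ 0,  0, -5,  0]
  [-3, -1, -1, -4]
J_2(-5) ⊕ J_1(-5) ⊕ J_1(-5)

The characteristic polynomial is
  det(x·I − A) = x^4 + 20*x^3 + 150*x^2 + 500*x + 625 = (x + 5)^4

Eigenvalues and multiplicities (the geometric multiplicity of λ is n − rank(A − λI), which equals the number of Jordan blocks for λ):
  λ = -5: algebraic multiplicity = 4, geometric multiplicity = 3

Determining the block sizes for each eigenvalue:
  λ = -5: 3 blocks summing to 4 forces exactly one block of size 2 and the rest size 1 → block sizes [2, 1, 1]

Assembling the blocks gives a Jordan form
J =
  [-5,  1,  0,  0]
  [ 0, -5,  0,  0]
  [ 0,  0, -5,  0]
  [ 0,  0,  0, -5]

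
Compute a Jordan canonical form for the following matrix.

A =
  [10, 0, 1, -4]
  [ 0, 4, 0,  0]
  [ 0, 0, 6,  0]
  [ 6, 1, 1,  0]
J_2(4) ⊕ J_2(6)

The characteristic polynomial is
  det(x·I − A) = x^4 - 20*x^3 + 148*x^2 - 480*x + 576 = (x - 6)^2*(x - 4)^2

Eigenvalues and multiplicities (the geometric multiplicity of λ is n − rank(A − λI), which equals the number of Jordan blocks for λ):
  λ = 4: algebraic multiplicity = 2, geometric multiplicity = 1
  λ = 6: algebraic multiplicity = 2, geometric multiplicity = 1

Determining the block sizes for each eigenvalue:
  λ = 4: one block (gm = 1), so the single block has size am = 2 → block sizes [2]
  λ = 6: one block (gm = 1), so the single block has size am = 2 → block sizes [2]

Assembling the blocks gives a Jordan form
J =
  [4, 1, 0, 0]
  [0, 4, 0, 0]
  [0, 0, 6, 1]
  [0, 0, 0, 6]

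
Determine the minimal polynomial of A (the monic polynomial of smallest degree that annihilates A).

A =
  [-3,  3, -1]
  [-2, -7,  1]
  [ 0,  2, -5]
x^3 + 15*x^2 + 75*x + 125

The characteristic polynomial is χ_A(x) = (x + 5)^3, so the eigenvalues are known. The minimal polynomial is
  m_A(x) = Π_λ (x − λ)^{k_λ}
where k_λ is the size of the *largest* Jordan block for λ (equivalently, the smallest k with (A − λI)^k v = 0 for every generalised eigenvector v of λ).

  λ = -5: largest Jordan block has size 3, contributing (x + 5)^3

So m_A(x) = (x + 5)^3 = x^3 + 15*x^2 + 75*x + 125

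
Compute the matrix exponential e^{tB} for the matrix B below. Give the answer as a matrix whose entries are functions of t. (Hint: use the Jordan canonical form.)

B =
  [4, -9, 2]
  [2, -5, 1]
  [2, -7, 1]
e^{tB} =
  [t^2 + 4*t + 1, -5*t^2/2 - 9*t, t^2/2 + 2*t]
  [2*t, 1 - 5*t, t]
  [-2*t^2 + 2*t, 5*t^2 - 7*t, -t^2 + t + 1]

Strategy: write B = P · J · P⁻¹ where J is a Jordan canonical form, so e^{tB} = P · e^{tJ} · P⁻¹, and e^{tJ} can be computed block-by-block.

B has Jordan form
J =
  [0, 1, 0]
  [0, 0, 1]
  [0, 0, 0]
(up to reordering of blocks).

Per-block formulas:
  For a 3×3 Jordan block J_3(0): exp(t · J_3(0)) = e^(0t)·(I + t·N + (t^2/2)·N^2), where N is the 3×3 nilpotent shift.

After assembling e^{tJ} and conjugating by P, we get:

e^{tB} =
  [t^2 + 4*t + 1, -5*t^2/2 - 9*t, t^2/2 + 2*t]
  [2*t, 1 - 5*t, t]
  [-2*t^2 + 2*t, 5*t^2 - 7*t, -t^2 + t + 1]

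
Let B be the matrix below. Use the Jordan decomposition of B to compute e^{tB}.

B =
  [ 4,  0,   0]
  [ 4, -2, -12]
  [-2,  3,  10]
e^{tB} =
  [exp(4*t), 0, 0]
  [4*t*exp(4*t), -6*t*exp(4*t) + exp(4*t), -12*t*exp(4*t)]
  [-2*t*exp(4*t), 3*t*exp(4*t), 6*t*exp(4*t) + exp(4*t)]

Strategy: write B = P · J · P⁻¹ where J is a Jordan canonical form, so e^{tB} = P · e^{tJ} · P⁻¹, and e^{tJ} can be computed block-by-block.

B has Jordan form
J =
  [4, 1, 0]
  [0, 4, 0]
  [0, 0, 4]
(up to reordering of blocks).

Per-block formulas:
  For a 2×2 Jordan block J_2(4): exp(t · J_2(4)) = e^(4t)·(I + t·N), where N is the 2×2 nilpotent shift.
  For a 1×1 block at λ = 4: exp(t · [4]) = [e^(4t)].

After assembling e^{tJ} and conjugating by P, we get:

e^{tB} =
  [exp(4*t), 0, 0]
  [4*t*exp(4*t), -6*t*exp(4*t) + exp(4*t), -12*t*exp(4*t)]
  [-2*t*exp(4*t), 3*t*exp(4*t), 6*t*exp(4*t) + exp(4*t)]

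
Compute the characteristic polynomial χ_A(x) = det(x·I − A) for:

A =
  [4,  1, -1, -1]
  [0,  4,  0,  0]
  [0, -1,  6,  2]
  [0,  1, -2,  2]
x^4 - 16*x^3 + 96*x^2 - 256*x + 256

Expanding det(x·I − A) (e.g. by cofactor expansion or by noting that A is similar to its Jordan form J, which has the same characteristic polynomial as A) gives
  χ_A(x) = x^4 - 16*x^3 + 96*x^2 - 256*x + 256
which factors as (x - 4)^4. The eigenvalues (with algebraic multiplicities) are λ = 4 with multiplicity 4.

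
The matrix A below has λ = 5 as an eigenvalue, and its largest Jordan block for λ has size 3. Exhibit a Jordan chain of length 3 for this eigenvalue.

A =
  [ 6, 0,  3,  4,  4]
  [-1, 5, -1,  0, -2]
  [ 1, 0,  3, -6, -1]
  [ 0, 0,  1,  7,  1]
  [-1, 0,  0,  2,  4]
A Jordan chain for λ = 5 of length 3:
v_1 = (1, -1, 1, 0, -1)ᵀ
v_2 = (3, -1, -2, 1, 0)ᵀ
v_3 = (0, 0, 1, 0, 0)ᵀ

Let N = A − (5)·I. We want v_3 with N^3 v_3 = 0 but N^2 v_3 ≠ 0; then v_{j-1} := N · v_j for j = 3, …, 2.

Pick v_3 = (0, 0, 1, 0, 0)ᵀ.
Then v_2 = N · v_3 = (3, -1, -2, 1, 0)ᵀ.
Then v_1 = N · v_2 = (1, -1, 1, 0, -1)ᵀ.

Sanity check: (A − (5)·I) v_1 = (0, 0, 0, 0, 0)ᵀ = 0. ✓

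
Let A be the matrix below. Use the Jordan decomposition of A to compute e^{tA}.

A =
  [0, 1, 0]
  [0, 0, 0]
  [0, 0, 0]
e^{tA} =
  [1, t, 0]
  [0, 1, 0]
  [0, 0, 1]

Strategy: write A = P · J · P⁻¹ where J is a Jordan canonical form, so e^{tA} = P · e^{tJ} · P⁻¹, and e^{tJ} can be computed block-by-block.

A has Jordan form
J =
  [0, 1, 0]
  [0, 0, 0]
  [0, 0, 0]
(up to reordering of blocks).

Per-block formulas:
  For a 2×2 Jordan block J_2(0): exp(t · J_2(0)) = e^(0t)·(I + t·N), where N is the 2×2 nilpotent shift.
  For a 1×1 block at λ = 0: exp(t · [0]) = [e^(0t)].

After assembling e^{tJ} and conjugating by P, we get:

e^{tA} =
  [1, t, 0]
  [0, 1, 0]
  [0, 0, 1]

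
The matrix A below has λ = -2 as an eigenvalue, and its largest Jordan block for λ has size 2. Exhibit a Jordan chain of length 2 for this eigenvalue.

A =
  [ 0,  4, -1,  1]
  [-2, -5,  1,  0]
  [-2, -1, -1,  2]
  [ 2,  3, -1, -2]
A Jordan chain for λ = -2 of length 2:
v_1 = (2, -2, -2, 2)ᵀ
v_2 = (1, 0, 0, 0)ᵀ

Let N = A − (-2)·I. We want v_2 with N^2 v_2 = 0 but N^1 v_2 ≠ 0; then v_{j-1} := N · v_j for j = 2, …, 2.

Pick v_2 = (1, 0, 0, 0)ᵀ.
Then v_1 = N · v_2 = (2, -2, -2, 2)ᵀ.

Sanity check: (A − (-2)·I) v_1 = (0, 0, 0, 0)ᵀ = 0. ✓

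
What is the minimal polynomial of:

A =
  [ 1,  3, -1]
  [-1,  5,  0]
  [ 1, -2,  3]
x^3 - 9*x^2 + 27*x - 27

The characteristic polynomial is χ_A(x) = (x - 3)^3, so the eigenvalues are known. The minimal polynomial is
  m_A(x) = Π_λ (x − λ)^{k_λ}
where k_λ is the size of the *largest* Jordan block for λ (equivalently, the smallest k with (A − λI)^k v = 0 for every generalised eigenvector v of λ).

  λ = 3: largest Jordan block has size 3, contributing (x − 3)^3

So m_A(x) = (x - 3)^3 = x^3 - 9*x^2 + 27*x - 27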